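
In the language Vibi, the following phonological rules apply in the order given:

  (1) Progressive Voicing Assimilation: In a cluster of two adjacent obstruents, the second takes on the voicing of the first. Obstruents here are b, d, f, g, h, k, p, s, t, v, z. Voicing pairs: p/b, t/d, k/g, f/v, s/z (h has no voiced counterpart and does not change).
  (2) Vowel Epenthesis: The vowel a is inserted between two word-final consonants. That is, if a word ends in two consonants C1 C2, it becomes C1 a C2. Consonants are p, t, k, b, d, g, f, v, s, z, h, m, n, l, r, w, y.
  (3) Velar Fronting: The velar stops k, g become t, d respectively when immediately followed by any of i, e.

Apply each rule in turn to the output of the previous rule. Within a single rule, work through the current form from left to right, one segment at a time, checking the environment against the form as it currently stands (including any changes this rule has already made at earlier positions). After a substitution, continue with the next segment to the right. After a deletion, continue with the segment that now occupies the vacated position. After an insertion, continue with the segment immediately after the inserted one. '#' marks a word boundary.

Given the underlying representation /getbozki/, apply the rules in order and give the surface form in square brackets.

[detpozdi]

(1) Progressive Voicing Assimilation: [getbozki] → [getpozgi]
(2) Vowel Epenthesis: no change — [getpozgi]
(3) Velar Fronting: [getpozgi] → [detpozdi]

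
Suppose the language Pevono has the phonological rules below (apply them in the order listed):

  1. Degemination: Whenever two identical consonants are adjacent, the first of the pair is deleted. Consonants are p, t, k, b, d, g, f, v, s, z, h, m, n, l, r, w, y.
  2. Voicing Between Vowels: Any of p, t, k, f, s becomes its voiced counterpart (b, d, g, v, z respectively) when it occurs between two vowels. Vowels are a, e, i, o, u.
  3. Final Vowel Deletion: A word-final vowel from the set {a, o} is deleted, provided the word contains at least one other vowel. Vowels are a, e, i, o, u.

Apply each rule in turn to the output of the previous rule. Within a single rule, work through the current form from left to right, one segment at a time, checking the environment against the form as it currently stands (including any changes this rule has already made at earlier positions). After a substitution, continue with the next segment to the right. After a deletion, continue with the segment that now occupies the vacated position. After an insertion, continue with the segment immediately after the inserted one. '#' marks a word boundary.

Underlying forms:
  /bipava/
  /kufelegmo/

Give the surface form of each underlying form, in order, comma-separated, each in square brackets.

/bipava/:
  1 Degemination: no change — [bipava]
  2 Voicing Between Vowels: [bipava] → [bibava]
  3 Final Vowel Deletion: [bibava] → [bibav]
/kufelegmo/:
  1 Degemination: no change — [kufelegmo]
  2 Voicing Between Vowels: [kufelegmo] → [kuvelegmo]
  3 Final Vowel Deletion: [kuvelegmo] → [kuvelegm]

[bibav], [kuvelegm]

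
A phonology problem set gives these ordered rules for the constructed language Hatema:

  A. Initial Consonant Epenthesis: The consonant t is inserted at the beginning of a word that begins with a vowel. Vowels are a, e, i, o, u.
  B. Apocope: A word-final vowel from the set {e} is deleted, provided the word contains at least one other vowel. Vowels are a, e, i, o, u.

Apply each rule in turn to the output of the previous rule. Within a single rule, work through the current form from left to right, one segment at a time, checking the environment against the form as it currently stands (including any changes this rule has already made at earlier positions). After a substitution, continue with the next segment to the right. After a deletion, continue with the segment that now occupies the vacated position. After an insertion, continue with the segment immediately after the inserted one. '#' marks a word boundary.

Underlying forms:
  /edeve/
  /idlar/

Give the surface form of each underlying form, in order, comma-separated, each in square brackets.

[tedev], [tidlar]

/edeve/:
  A Initial Consonant Epenthesis: [edeve] → [tedeve]
  B Apocope: [tedeve] → [tedev]
/idlar/:
  A Initial Consonant Epenthesis: [idlar] → [tidlar]
  B Apocope: no change — [tidlar]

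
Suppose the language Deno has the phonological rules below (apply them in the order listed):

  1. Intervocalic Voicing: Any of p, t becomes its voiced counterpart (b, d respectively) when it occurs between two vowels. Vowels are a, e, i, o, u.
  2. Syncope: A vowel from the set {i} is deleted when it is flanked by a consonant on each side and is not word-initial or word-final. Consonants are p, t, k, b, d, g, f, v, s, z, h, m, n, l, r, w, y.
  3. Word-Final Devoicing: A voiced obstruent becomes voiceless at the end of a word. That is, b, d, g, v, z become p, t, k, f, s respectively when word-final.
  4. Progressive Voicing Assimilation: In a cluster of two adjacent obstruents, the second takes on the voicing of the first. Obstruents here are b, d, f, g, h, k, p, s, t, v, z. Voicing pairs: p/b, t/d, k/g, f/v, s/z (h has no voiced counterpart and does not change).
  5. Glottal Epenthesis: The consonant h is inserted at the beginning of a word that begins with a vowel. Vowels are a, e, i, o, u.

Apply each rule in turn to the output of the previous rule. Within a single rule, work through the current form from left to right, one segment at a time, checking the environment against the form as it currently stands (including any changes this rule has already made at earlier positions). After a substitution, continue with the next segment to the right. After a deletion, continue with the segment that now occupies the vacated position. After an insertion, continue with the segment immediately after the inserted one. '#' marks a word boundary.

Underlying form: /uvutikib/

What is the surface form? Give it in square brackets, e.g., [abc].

1 Intervocalic Voicing: [uvutikib] → [uvudikib]
2 Syncope: [uvudikib] → [uvudkb]
3 Word-Final Devoicing: [uvudkb] → [uvudkp]
4 Progressive Voicing Assimilation: [uvudkp] → [uvudgb]
5 Glottal Epenthesis: [uvudgb] → [huvudgb]

[huvudgb]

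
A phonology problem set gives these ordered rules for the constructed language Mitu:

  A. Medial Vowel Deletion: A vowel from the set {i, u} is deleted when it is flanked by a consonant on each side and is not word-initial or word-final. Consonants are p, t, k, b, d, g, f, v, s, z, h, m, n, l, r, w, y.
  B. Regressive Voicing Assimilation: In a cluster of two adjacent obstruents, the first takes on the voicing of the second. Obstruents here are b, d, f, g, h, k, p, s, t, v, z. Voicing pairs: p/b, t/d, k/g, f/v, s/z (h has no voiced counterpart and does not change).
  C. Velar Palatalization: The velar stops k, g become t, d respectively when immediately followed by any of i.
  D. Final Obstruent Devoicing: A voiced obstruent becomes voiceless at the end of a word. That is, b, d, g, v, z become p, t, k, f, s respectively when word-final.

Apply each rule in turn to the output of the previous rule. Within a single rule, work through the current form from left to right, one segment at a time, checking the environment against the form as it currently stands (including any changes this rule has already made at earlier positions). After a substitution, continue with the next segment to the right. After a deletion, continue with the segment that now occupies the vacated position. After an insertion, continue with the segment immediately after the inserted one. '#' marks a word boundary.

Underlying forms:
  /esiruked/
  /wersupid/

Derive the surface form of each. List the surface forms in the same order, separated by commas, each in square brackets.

[esrket], [wersbt]

/esiruked/:
  A Medial Vowel Deletion: [esiruked] → [esrked]
  B Regressive Voicing Assimilation: no change — [esrked]
  C Velar Palatalization: no change — [esrked]
  D Final Obstruent Devoicing: [esrked] → [esrket]
/wersupid/:
  A Medial Vowel Deletion: [wersupid] → [werspd]
  B Regressive Voicing Assimilation: [werspd] → [wersbd]
  C Velar Palatalization: no change — [wersbd]
  D Final Obstruent Devoicing: [wersbd] → [wersbt]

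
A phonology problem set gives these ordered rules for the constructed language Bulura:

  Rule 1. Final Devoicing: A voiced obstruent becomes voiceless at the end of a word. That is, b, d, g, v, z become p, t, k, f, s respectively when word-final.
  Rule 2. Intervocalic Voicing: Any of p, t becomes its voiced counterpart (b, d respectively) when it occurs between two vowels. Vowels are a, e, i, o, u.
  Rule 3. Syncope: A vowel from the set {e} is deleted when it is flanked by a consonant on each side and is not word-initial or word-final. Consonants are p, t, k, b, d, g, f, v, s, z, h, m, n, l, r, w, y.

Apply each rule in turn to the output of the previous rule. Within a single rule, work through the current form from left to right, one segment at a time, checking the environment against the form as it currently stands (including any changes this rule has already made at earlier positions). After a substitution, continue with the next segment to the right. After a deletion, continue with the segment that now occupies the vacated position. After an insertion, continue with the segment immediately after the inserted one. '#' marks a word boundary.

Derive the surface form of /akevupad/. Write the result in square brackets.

[akvubat]

Rule 1 Final Devoicing: [akevupad] → [akevupat]
Rule 2 Intervocalic Voicing: [akevupat] → [akevubat]
Rule 3 Syncope: [akevubat] → [akvubat]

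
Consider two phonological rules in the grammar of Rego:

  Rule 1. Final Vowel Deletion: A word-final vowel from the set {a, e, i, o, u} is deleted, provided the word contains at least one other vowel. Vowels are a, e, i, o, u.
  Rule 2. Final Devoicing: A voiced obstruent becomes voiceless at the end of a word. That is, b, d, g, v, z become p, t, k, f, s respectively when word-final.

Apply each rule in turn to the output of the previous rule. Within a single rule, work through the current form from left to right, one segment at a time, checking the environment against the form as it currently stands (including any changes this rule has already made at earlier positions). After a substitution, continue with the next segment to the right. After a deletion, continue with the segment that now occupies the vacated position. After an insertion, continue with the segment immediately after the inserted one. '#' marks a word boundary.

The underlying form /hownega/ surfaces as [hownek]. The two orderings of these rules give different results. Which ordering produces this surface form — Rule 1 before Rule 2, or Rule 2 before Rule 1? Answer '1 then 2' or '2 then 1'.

Order 1 then 2:
  1 Final Vowel Deletion: [hownega] → [howneg]
  2 Final Devoicing: [howneg] → [hownek]
  result: [hownek]
Order 2 then 1:
  2 Final Devoicing: no change — [hownega]
  1 Final Vowel Deletion: [hownega] → [howneg]
  result: [howneg]

1 then 2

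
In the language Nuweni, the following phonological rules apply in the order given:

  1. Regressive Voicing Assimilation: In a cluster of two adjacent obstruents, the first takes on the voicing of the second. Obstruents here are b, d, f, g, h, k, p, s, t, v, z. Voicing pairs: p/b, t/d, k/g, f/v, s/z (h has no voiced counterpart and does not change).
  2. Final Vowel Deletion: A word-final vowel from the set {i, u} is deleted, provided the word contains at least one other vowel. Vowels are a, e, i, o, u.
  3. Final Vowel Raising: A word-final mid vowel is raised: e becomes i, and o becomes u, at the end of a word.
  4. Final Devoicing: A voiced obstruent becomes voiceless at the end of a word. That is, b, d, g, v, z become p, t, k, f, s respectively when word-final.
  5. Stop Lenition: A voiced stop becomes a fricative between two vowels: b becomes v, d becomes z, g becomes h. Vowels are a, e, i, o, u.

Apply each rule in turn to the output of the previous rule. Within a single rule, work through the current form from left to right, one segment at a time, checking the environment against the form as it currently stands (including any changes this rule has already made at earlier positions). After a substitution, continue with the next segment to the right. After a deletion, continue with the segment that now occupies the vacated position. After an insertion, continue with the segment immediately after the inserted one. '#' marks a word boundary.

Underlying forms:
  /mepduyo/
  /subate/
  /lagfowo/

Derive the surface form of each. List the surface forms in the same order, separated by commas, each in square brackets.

[mebduyu], [suvati], [lakfowu]

/mepduyo/:
  1 Regressive Voicing Assimilation: [mepduyo] → [mebduyo]
  2 Final Vowel Deletion: no change — [mebduyo]
  3 Final Vowel Raising: [mebduyo] → [mebduyu]
  4 Final Devoicing: no change — [mebduyu]
  5 Stop Lenition: no change — [mebduyu]
/subate/:
  1 Regressive Voicing Assimilation: no change — [subate]
  2 Final Vowel Deletion: no change — [subate]
  3 Final Vowel Raising: [subate] → [subati]
  4 Final Devoicing: no change — [subati]
  5 Stop Lenition: [subati] → [suvati]
/lagfowo/:
  1 Regressive Voicing Assimilation: [lagfowo] → [lakfowo]
  2 Final Vowel Deletion: no change — [lakfowo]
  3 Final Vowel Raising: [lakfowo] → [lakfowu]
  4 Final Devoicing: no change — [lakfowu]
  5 Stop Lenition: no change — [lakfowu]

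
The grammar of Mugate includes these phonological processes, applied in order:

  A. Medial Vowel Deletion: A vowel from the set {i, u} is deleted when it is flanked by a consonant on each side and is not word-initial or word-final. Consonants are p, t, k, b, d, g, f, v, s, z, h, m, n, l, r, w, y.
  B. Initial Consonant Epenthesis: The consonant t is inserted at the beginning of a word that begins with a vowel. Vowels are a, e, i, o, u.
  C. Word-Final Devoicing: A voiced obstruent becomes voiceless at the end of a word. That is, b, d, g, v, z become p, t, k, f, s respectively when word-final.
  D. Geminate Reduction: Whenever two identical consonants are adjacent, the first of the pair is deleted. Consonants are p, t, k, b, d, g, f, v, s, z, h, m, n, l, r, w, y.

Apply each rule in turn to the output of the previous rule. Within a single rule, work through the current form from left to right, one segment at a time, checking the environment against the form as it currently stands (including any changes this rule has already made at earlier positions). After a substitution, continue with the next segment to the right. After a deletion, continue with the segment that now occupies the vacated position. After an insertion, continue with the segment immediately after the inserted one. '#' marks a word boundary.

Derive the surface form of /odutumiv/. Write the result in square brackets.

[todtmf]

A Medial Vowel Deletion: [odutumiv] → [odtmv]
B Initial Consonant Epenthesis: [odtmv] → [todtmv]
C Word-Final Devoicing: [todtmv] → [todtmf]
D Geminate Reduction: no change — [todtmf]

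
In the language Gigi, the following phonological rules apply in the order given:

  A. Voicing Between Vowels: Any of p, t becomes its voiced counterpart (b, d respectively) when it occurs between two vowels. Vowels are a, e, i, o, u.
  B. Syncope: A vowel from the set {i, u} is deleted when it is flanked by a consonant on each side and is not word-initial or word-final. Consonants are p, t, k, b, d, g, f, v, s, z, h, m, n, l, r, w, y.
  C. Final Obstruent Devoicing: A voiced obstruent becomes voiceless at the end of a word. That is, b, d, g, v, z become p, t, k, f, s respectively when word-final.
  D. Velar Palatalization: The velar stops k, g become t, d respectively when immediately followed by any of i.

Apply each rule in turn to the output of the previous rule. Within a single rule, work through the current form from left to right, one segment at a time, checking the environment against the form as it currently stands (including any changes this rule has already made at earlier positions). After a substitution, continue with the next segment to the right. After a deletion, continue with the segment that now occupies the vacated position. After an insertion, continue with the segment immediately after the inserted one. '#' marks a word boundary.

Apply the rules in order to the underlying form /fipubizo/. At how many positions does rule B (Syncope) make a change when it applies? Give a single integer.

A Voicing Between Vowels: [fipubizo] → [fibubizo]
B Syncope: [fibubizo] → [fbbzo]
C Final Obstruent Devoicing: no change — [fbbzo]
D Velar Palatalization: no change — [fbbzo]
Rule B changed 3 position(s).

3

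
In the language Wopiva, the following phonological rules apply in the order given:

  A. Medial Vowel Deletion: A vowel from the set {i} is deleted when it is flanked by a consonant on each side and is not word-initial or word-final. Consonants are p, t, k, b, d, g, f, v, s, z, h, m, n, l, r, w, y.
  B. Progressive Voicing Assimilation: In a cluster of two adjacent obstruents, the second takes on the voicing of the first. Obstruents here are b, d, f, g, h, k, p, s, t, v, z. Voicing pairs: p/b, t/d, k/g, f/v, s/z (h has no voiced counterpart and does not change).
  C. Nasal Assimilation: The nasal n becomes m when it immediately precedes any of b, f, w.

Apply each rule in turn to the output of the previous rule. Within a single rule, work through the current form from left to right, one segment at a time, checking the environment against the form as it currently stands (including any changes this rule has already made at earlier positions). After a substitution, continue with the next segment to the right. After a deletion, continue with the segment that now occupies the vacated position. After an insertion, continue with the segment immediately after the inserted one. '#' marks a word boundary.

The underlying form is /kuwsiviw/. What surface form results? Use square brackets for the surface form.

[kuwsfw]

A Medial Vowel Deletion: [kuwsiviw] → [kuwsvw]
B Progressive Voicing Assimilation: [kuwsvw] → [kuwsfw]
C Nasal Assimilation: no change — [kuwsfw]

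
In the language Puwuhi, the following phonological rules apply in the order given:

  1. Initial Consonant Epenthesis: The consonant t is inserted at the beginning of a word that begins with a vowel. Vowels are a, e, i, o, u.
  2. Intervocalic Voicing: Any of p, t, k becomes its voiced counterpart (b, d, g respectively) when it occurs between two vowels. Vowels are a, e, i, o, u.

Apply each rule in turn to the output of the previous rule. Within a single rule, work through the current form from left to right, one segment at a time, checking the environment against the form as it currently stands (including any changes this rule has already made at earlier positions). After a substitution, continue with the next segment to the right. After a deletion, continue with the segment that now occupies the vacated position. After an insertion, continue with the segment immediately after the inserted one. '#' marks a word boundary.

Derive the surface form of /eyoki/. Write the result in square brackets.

1 Initial Consonant Epenthesis: [eyoki] → [teyoki]
2 Intervocalic Voicing: [teyoki] → [teyogi]

[teyogi]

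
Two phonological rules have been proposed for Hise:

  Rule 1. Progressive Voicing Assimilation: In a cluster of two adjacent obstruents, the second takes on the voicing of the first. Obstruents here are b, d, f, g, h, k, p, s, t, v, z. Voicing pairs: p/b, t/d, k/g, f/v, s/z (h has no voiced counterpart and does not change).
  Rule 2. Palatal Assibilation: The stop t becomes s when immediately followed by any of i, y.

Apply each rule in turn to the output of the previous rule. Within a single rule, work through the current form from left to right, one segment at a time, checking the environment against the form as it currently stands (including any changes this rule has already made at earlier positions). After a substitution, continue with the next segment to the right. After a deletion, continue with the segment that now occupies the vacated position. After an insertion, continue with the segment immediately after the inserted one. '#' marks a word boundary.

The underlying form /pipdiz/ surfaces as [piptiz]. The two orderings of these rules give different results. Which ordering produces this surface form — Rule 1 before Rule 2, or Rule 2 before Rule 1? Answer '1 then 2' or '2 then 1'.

2 then 1

Order 1 then 2:
  1 Progressive Voicing Assimilation: [pipdiz] → [piptiz]
  2 Palatal Assibilation: [piptiz] → [pipsiz]
  result: [pipsiz]
Order 2 then 1:
  2 Palatal Assibilation: no change — [pipdiz]
  1 Progressive Voicing Assimilation: [pipdiz] → [piptiz]
  result: [piptiz]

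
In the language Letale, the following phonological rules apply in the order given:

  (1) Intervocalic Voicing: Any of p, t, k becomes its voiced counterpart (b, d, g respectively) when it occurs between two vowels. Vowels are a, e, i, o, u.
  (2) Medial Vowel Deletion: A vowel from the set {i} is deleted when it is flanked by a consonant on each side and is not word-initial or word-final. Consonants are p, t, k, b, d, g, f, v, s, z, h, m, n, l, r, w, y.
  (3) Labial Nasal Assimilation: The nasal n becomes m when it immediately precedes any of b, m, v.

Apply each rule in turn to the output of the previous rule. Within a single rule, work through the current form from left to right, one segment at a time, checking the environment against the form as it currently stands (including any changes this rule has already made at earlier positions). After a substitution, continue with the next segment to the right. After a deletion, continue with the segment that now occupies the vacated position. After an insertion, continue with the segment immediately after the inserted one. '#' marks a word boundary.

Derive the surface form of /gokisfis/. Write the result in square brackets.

(1) Intervocalic Voicing: [gokisfis] → [gogisfis]
(2) Medial Vowel Deletion: [gogisfis] → [gogsfs]
(3) Labial Nasal Assimilation: no change — [gogsfs]

[gogsfs]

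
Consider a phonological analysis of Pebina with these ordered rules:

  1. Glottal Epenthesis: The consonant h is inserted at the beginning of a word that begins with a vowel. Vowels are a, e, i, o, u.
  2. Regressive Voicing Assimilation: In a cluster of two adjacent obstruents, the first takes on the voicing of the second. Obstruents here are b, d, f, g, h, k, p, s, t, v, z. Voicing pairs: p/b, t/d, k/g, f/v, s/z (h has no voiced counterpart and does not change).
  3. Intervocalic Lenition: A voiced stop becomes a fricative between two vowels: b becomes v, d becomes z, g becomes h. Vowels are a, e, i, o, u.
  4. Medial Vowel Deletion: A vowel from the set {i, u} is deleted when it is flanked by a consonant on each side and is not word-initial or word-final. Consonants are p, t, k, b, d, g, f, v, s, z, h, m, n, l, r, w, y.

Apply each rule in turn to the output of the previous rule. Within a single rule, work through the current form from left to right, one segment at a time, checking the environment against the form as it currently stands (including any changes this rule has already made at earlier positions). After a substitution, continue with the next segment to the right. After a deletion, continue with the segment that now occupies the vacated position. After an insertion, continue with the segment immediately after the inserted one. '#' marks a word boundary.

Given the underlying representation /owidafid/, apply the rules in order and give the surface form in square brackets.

1 Glottal Epenthesis: [owidafid] → [howidafid]
2 Regressive Voicing Assimilation: no change — [howidafid]
3 Intervocalic Lenition: [howidafid] → [howizafid]
4 Medial Vowel Deletion: [howizafid] → [howzafd]

[howzafd]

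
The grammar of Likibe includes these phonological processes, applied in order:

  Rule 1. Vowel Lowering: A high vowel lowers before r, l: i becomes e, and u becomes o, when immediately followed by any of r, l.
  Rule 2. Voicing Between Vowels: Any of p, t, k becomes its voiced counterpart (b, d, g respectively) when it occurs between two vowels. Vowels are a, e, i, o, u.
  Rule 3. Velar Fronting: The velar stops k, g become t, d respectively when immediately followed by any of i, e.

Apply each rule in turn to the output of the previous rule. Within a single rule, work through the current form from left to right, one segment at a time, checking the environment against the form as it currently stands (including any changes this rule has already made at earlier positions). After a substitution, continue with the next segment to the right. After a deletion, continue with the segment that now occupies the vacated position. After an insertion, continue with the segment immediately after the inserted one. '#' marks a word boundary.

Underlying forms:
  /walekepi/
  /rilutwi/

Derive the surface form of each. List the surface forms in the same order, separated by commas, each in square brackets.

[waledebi], [relutwi]

/walekepi/:
  Rule 1 Vowel Lowering: no change — [walekepi]
  Rule 2 Voicing Between Vowels: [walekepi] → [walegebi]
  Rule 3 Velar Fronting: [walegebi] → [waledebi]
/rilutwi/:
  Rule 1 Vowel Lowering: [rilutwi] → [relutwi]
  Rule 2 Voicing Between Vowels: no change — [relutwi]
  Rule 3 Velar Fronting: no change — [relutwi]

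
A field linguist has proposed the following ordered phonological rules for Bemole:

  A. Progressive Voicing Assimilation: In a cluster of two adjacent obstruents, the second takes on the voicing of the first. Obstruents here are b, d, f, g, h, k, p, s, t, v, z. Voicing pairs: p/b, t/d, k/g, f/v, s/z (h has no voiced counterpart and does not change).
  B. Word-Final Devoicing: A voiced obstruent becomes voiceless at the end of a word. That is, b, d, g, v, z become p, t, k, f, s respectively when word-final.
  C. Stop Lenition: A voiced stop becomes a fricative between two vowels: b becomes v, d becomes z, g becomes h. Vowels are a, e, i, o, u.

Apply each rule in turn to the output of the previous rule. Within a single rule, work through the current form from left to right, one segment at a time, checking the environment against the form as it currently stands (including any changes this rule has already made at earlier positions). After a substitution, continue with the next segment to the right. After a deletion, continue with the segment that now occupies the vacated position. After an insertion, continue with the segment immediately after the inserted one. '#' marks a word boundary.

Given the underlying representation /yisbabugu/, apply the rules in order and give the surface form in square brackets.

A Progressive Voicing Assimilation: [yisbabugu] → [yispabugu]
B Word-Final Devoicing: no change — [yispabugu]
C Stop Lenition: [yispabugu] → [yispavuhu]

[yispavuhu]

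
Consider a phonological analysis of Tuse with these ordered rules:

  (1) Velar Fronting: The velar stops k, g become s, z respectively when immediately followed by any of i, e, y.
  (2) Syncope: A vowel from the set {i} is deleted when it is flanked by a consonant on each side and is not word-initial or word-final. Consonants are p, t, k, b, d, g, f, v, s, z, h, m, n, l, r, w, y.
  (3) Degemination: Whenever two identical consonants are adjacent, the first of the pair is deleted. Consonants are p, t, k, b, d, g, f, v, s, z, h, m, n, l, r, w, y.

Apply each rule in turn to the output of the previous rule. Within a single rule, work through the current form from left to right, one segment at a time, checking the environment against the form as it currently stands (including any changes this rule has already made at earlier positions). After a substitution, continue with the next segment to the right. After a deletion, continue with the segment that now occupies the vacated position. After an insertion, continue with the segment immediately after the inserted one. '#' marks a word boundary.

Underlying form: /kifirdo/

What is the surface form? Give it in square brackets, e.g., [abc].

[sfrdo]

(1) Velar Fronting: [kifirdo] → [sifirdo]
(2) Syncope: [sifirdo] → [sfrdo]
(3) Degemination: no change — [sfrdo]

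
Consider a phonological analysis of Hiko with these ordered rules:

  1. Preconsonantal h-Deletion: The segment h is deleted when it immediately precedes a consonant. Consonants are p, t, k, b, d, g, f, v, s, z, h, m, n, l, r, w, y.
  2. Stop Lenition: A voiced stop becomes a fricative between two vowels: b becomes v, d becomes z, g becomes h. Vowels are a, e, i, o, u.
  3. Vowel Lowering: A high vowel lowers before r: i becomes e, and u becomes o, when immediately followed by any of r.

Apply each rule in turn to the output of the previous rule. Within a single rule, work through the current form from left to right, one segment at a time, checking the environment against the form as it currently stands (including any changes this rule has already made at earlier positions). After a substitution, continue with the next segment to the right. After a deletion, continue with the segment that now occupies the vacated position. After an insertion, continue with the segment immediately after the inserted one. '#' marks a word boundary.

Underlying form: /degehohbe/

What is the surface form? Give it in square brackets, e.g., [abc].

[dehehove]

1 Preconsonantal h-Deletion: [degehohbe] → [degehobe]
2 Stop Lenition: [degehobe] → [dehehove]
3 Vowel Lowering: no change — [dehehove]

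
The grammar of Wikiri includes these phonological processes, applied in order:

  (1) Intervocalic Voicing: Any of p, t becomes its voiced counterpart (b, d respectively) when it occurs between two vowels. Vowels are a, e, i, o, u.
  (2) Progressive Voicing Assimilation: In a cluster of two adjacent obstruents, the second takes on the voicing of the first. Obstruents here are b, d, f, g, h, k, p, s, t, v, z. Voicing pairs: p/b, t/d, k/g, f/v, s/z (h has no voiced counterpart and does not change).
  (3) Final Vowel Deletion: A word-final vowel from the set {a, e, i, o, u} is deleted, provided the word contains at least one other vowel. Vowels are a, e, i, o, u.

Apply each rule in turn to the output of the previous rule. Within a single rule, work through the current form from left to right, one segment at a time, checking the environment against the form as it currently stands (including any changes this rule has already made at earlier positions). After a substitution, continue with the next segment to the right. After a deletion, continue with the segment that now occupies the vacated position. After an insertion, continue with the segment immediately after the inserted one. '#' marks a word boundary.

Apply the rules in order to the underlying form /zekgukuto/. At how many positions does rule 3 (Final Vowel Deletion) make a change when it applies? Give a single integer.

(1) Intervocalic Voicing: [zekgukuto] → [zekgukudo]
(2) Progressive Voicing Assimilation: [zekgukudo] → [zekkukudo]
(3) Final Vowel Deletion: [zekkukudo] → [zekkukud]
Rule 3 changed 1 position(s).

1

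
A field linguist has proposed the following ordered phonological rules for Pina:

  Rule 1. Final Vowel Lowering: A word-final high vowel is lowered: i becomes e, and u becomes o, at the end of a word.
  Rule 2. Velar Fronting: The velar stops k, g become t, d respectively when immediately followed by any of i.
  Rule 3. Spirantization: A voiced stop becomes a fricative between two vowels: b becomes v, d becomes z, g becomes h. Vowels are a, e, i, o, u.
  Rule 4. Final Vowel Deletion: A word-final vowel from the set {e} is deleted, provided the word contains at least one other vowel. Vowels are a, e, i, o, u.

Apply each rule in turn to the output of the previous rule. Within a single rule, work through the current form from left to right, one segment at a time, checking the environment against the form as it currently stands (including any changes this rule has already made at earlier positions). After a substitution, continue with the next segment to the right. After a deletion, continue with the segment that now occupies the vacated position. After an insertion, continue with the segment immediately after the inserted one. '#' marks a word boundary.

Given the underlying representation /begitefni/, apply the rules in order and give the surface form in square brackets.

Rule 1 Final Vowel Lowering: [begitefni] → [begitefne]
Rule 2 Velar Fronting: [begitefne] → [beditefne]
Rule 3 Spirantization: [beditefne] → [bezitefne]
Rule 4 Final Vowel Deletion: [bezitefne] → [bezitefn]

[bezitefn]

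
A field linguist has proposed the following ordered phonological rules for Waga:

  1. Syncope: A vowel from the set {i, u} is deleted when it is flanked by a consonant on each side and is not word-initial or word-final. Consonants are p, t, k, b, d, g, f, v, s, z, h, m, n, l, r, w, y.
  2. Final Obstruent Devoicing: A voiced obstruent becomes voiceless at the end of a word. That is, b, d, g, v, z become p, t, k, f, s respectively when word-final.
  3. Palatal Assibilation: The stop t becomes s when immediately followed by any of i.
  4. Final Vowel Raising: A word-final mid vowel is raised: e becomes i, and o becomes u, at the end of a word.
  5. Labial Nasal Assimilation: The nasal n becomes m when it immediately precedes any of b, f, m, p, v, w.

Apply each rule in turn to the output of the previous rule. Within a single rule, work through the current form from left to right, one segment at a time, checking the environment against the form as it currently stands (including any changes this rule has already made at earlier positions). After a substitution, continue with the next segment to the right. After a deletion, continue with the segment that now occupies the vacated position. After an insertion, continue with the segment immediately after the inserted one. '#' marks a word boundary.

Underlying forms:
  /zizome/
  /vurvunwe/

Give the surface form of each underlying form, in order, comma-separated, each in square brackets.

[zzomi], [vrvmwi]

/zizome/:
  1 Syncope: [zizome] → [zzome]
  2 Final Obstruent Devoicing: no change — [zzome]
  3 Palatal Assibilation: no change — [zzome]
  4 Final Vowel Raising: [zzome] → [zzomi]
  5 Labial Nasal Assimilation: no change — [zzomi]
/vurvunwe/:
  1 Syncope: [vurvunwe] → [vrvnwe]
  2 Final Obstruent Devoicing: no change — [vrvnwe]
  3 Palatal Assibilation: no change — [vrvnwe]
  4 Final Vowel Raising: [vrvnwe] → [vrvnwi]
  5 Labial Nasal Assimilation: [vrvnwi] → [vrvmwi]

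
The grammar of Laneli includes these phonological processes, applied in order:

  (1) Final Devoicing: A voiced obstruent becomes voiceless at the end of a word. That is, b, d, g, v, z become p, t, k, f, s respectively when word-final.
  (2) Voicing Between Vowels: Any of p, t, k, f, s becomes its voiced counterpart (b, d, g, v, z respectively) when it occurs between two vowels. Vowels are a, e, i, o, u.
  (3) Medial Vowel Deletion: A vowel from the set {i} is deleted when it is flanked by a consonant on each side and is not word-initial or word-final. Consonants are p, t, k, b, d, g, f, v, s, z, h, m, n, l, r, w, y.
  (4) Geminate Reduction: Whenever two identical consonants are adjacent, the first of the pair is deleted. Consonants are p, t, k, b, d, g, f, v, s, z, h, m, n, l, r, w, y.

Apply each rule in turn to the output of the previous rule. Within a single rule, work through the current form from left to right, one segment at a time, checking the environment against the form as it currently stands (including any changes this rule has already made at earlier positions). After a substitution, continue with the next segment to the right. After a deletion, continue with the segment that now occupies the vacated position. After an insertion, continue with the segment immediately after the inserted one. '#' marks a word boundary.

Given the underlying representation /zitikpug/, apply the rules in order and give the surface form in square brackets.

[zdkpuk]

(1) Final Devoicing: [zitikpug] → [zitikpuk]
(2) Voicing Between Vowels: [zitikpuk] → [zidikpuk]
(3) Medial Vowel Deletion: [zidikpuk] → [zdkpuk]
(4) Geminate Reduction: no change — [zdkpuk]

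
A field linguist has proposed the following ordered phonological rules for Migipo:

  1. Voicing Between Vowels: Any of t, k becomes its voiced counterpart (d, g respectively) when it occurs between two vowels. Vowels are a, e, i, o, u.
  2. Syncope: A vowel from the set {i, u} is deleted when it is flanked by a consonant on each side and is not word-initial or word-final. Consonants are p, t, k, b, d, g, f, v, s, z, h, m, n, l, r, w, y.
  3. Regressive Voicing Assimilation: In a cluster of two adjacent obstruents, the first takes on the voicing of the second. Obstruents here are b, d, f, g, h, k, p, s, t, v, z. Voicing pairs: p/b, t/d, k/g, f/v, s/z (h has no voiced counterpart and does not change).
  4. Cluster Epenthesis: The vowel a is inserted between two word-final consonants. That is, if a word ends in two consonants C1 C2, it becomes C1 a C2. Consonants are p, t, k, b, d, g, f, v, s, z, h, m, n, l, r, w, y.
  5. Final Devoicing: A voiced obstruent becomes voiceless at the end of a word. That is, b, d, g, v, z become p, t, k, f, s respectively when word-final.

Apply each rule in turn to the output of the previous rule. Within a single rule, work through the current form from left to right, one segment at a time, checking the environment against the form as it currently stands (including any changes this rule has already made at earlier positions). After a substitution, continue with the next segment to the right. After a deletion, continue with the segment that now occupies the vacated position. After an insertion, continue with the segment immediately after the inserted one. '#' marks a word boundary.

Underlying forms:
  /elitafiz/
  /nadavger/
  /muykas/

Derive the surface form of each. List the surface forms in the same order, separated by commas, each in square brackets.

/elitafiz/:
  1 Voicing Between Vowels: [elitafiz] → [elidafiz]
  2 Syncope: [elidafiz] → [eldafz]
  3 Regressive Voicing Assimilation: [eldafz] → [eldavz]
  4 Cluster Epenthesis: [eldavz] → [eldavaz]
  5 Final Devoicing: [eldavaz] → [eldavas]
/nadavger/:
  1 Voicing Between Vowels: no change — [nadavger]
  2 Syncope: no change — [nadavger]
  3 Regressive Voicing Assimilation: no change — [nadavger]
  4 Cluster Epenthesis: no change — [nadavger]
  5 Final Devoicing: no change — [nadavger]
/muykas/:
  1 Voicing Between Vowels: no change — [muykas]
  2 Syncope: [muykas] → [mykas]
  3 Regressive Voicing Assimilation: no change — [mykas]
  4 Cluster Epenthesis: no change — [mykas]
  5 Final Devoicing: no change — [mykas]

[eldavas], [nadavger], [mykas]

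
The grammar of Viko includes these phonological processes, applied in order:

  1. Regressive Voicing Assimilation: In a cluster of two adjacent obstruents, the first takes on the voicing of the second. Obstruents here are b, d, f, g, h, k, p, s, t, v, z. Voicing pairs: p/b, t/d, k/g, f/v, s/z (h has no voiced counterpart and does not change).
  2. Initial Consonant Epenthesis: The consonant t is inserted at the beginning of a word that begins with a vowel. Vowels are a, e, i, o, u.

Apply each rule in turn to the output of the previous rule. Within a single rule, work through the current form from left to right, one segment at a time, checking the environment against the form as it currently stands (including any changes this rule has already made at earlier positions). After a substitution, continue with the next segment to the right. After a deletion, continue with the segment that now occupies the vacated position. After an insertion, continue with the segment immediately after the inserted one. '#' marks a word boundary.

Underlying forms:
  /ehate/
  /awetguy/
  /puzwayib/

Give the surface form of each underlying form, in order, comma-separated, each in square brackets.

[tehate], [tawedguy], [puzwayib]

/ehate/:
  1 Regressive Voicing Assimilation: no change — [ehate]
  2 Initial Consonant Epenthesis: [ehate] → [tehate]
/awetguy/:
  1 Regressive Voicing Assimilation: [awetguy] → [awedguy]
  2 Initial Consonant Epenthesis: [awedguy] → [tawedguy]
/puzwayib/:
  1 Regressive Voicing Assimilation: no change — [puzwayib]
  2 Initial Consonant Epenthesis: no change — [puzwayib]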